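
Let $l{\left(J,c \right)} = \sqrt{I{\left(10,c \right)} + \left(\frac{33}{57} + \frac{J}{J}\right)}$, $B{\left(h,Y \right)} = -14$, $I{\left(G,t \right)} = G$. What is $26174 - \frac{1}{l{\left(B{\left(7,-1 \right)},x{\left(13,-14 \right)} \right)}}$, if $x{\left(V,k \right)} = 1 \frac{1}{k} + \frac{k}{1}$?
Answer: $26174 - \frac{\sqrt{1045}}{110} \approx 26174.0$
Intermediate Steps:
$x{\left(V,k \right)} = k + \frac{1}{k}$ ($x{\left(V,k \right)} = \frac{1}{k} + k 1 = \frac{1}{k} + k = k + \frac{1}{k}$)
$l{\left(J,c \right)} = \frac{2 \sqrt{1045}}{19}$ ($l{\left(J,c \right)} = \sqrt{10 + \left(\frac{33}{57} + \frac{J}{J}\right)} = \sqrt{10 + \left(33 \cdot \frac{1}{57} + 1\right)} = \sqrt{10 + \left(\frac{11}{19} + 1\right)} = \sqrt{10 + \frac{30}{19}} = \sqrt{\frac{220}{19}} = \frac{2 \sqrt{1045}}{19}$)
$26174 - \frac{1}{l{\left(B{\left(7,-1 \right)},x{\left(13,-14 \right)} \right)}} = 26174 - \frac{1}{\frac{2}{19} \sqrt{1045}} = 26174 - \frac{\sqrt{1045}}{110}$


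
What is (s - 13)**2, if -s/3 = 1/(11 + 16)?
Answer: 13924/81 ≈ 171.90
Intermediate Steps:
s = -1/9 (s = -3/(11 + 16) = -3/27 = -3*1/27 = -1/9 ≈ -0.11111)
(s - 13)**2 = (-1/9 - 13)**2 = (-118/9)**2 = 13924/81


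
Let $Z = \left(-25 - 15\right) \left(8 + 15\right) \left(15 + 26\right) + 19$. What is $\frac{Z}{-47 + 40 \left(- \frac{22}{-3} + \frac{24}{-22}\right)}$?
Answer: $- \frac{1244133}{6689} \approx -186.0$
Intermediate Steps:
$Z = -37701$ ($Z = \left(-40\right) 23 \cdot 41 + 19 = \left(-920\right) 41 + 19 = -37720 + 19 = -37701$)
$\frac{Z}{-47 + 40 \left(- \frac{22}{-3} + \frac{24}{-22}\right)} = - \frac{37701}{-47 + 40 \left(- \frac{22}{-3} + \frac{24}{-22}\right)} = - \frac{37701}{-47 + 40 \left(\left(-22\right) \left(- \frac{1}{3}\right) + 24 \left(- \frac{1}{22}\right)\right)} = - \frac{37701}{-47 + 40 \left(\frac{22}{3} - \frac{12}{11}\right)} = - \frac{37701}{-47 + 40 \cdot \frac{206}{33}} = - \frac{37701}{-47 + \frac{8240}{33}} = - \frac{37701}{\frac{6689}{33}} = \left(-37701\right) \frac{33}{6689} = - \frac{1244133}{6689}$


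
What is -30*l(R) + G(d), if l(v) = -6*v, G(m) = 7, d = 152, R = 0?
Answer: 7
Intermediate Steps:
-30*l(R) + G(d) = -(-180)*0 + 7 = -30*0 + 7 = 0 + 7 = 7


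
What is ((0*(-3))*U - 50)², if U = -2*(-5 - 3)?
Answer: 2500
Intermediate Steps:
U = 16 (U = -2*(-8) = 16)
((0*(-3))*U - 50)² = ((0*(-3))*16 - 50)² = (0*16 - 50)² = (0 - 50)² = (-50)² = 2500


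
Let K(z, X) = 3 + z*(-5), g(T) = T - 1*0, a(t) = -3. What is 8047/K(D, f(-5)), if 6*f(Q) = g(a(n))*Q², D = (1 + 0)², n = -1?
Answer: -8047/2 ≈ -4023.5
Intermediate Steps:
g(T) = T (g(T) = T + 0 = T)
D = 1 (D = 1² = 1)
f(Q) = -Q²/2 (f(Q) = (-3*Q²)/6 = -Q²/2)
K(z, X) = 3 - 5*z
8047/K(D, f(-5)) = 8047/(3 - 5*1) = 8047/(3 - 5) = 8047/(-2) = 8047*(-½) = -8047/2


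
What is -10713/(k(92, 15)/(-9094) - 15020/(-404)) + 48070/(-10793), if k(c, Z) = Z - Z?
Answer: -11858669159/40527715 ≈ -292.61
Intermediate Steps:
k(c, Z) = 0
-10713/(k(92, 15)/(-9094) - 15020/(-404)) + 48070/(-10793) = -10713/(0/(-9094) - 15020/(-404)) + 48070/(-10793) = -10713/(0*(-1/9094) - 15020*(-1/404)) + 48070*(-1/10793) = -10713/(0 + 3755/101) - 48070/10793 = -10713/3755/101 - 48070/10793 = -10713*101/3755 - 48070/10793 = -1082013/3755 - 48070/10793 = -11858669159/40527715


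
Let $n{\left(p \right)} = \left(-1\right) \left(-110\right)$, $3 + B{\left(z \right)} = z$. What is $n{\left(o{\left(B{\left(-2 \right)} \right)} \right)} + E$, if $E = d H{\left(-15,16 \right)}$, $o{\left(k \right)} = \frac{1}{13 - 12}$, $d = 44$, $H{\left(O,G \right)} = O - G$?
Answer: $-1254$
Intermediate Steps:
$B{\left(z \right)} = -3 + z$
$o{\left(k \right)} = 1$ ($o{\left(k \right)} = 1^{-1} = 1$)
$E = -1364$ ($E = 44 \left(-15 - 16\right) = 44 \left(-31\right) = -1364$)
$n{\left(p \right)} = 110$
$n{\left(o{\left(B{\left(-2 \right)} \right)} \right)} + E = 110 - 1364 = -1254$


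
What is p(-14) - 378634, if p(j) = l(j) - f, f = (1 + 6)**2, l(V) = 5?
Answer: -378678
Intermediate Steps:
f = 49 (f = 7**2 = 49)
p(j) = -44 (p(j) = 5 - 1*49 = 5 - 49 = -44)
p(-14) - 378634 = -44 - 378634 = -378678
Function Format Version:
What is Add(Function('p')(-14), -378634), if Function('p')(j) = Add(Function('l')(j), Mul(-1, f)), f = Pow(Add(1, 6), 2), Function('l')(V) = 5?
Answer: -378678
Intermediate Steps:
f = 49 (f = Pow(7, 2) = 49)
Function('p')(j) = -44 (Function('p')(j) = Add(5, Mul(-1, 49)) = Add(5, -49) = -44)
Add(Function('p')(-14), -378634) = Add(-44, -378634) = -378678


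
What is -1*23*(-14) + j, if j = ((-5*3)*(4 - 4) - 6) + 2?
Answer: 318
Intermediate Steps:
j = -4 (j = (-15*0 - 6) + 2 = (0 - 6) + 2 = -6 + 2 = -4)
-1*23*(-14) + j = -1*23*(-14) - 4 = -23*(-14) - 4 = 322 - 4 = 318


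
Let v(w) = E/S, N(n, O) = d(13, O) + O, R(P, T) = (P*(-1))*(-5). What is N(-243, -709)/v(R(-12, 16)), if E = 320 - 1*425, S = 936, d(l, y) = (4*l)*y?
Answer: 11724024/35 ≈ 3.3497e+5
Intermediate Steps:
d(l, y) = 4*l*y
R(P, T) = 5*P (R(P, T) = -P*(-5) = 5*P)
N(n, O) = 53*O (N(n, O) = 4*13*O + O = 52*O + O = 53*O)
E = -105 (E = 320 - 425 = -105)
v(w) = -35/312 (v(w) = -105/936 = -105*1/936 = -35/312)
N(-243, -709)/v(R(-12, 16)) = (53*(-709))/(-35/312) = -37577*(-312/35) = 11724024/35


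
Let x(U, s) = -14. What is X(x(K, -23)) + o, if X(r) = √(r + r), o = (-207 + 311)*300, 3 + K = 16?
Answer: 31200 + 2*I*√7 ≈ 31200.0 + 5.2915*I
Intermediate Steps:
K = 13 (K = -3 + 16 = 13)
o = 31200 (o = 104*300 = 31200)
X(r) = √2*√r (X(r) = √(2*r) = √2*√r)
X(x(K, -23)) + o = √2*√(-14) + 31200 = √2*(I*√14) + 31200 = 2*I*√7 + 31200 = 31200 + 2*I*√7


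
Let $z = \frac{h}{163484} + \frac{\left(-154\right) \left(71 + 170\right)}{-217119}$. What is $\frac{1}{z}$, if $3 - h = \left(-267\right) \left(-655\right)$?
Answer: $- \frac{2535391614}{2278761413} \approx -1.1126$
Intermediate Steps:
$h = -174882$ ($h = 3 - \left(-267\right) \left(-655\right) = 3 - 174885 = -174882$)
$z = - \frac{2278761413}{2535391614}$ ($z = - \frac{174882}{163484} + \frac{\left(-154\right) \left(71 + 170\right)}{-217119} = \left(-174882\right) \frac{1}{163484} + \left(-154\right) 241 \left(- \frac{1}{217119}\right) = - \frac{87441}{81742} - - \frac{5302}{31017} = - \frac{87441}{81742} + \frac{5302}{31017} = - \frac{2278761413}{2535391614} \approx -0.89878$)
$\frac{1}{z} = \frac{1}{- \frac{2278761413}{2535391614}} = - \frac{2535391614}{2278761413}$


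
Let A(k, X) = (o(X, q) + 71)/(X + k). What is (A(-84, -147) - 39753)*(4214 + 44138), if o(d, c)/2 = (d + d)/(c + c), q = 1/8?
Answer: -443903369024/231 ≈ -1.9217e+9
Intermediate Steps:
q = ⅛ ≈ 0.12500
o(d, c) = 2*d/c (o(d, c) = 2*((d + d)/(c + c)) = 2*((2*d)/((2*c))) = 2*((2*d)*(1/(2*c))) = 2*(d/c) = 2*d/c)
A(k, X) = (71 + 16*X)/(X + k) (A(k, X) = (2*X/(⅛) + 71)/(X + k) = (2*X*8 + 71)/(X + k) = (16*X + 71)/(X + k) = (71 + 16*X)/(X + k))
(A(-84, -147) - 39753)*(4214 + 44138) = ((71 + 16*(-147))/(-147 - 84) - 39753)*(4214 + 44138) = ((71 - 2352)/(-231) - 39753)*48352 = (-1/231*(-2281) - 39753)*48352 = (2281/231 - 39753)*48352 = -9180662/231*48352 = -443903369024/231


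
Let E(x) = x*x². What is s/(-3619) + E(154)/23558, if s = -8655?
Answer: 6710718953/42628201 ≈ 157.42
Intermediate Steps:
E(x) = x³
s/(-3619) + E(154)/23558 = -8655/(-3619) + 154³/23558 = -8655*(-1/3619) + 3652264*(1/23558) = 8655/3619 + 1826132/11779 = 6710718953/42628201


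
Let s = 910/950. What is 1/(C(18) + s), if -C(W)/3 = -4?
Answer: 95/1231 ≈ 0.077173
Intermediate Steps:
C(W) = 12 (C(W) = -3*(-4) = 12)
s = 91/95 (s = 910*(1/950) = 91/95 ≈ 0.95789)
1/(C(18) + s) = 1/(12 + 91/95) = 1/(1231/95) = 95/1231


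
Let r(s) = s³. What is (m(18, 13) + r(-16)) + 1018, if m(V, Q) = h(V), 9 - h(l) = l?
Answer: -3087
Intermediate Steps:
h(l) = 9 - l
m(V, Q) = 9 - V
(m(18, 13) + r(-16)) + 1018 = ((9 - 1*18) + (-16)³) + 1018 = ((9 - 18) - 4096) + 1018 = (-9 - 4096) + 1018 = -4105 + 1018 = -3087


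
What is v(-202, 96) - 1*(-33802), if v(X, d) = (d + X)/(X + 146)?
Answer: 946509/28 ≈ 33804.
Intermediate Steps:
v(X, d) = (X + d)/(146 + X)
v(-202, 96) - 1*(-33802) = (-202 + 96)/(146 - 202) - 1*(-33802) = -106/(-56) + 33802 = -1/56*(-106) + 33802 = 53/28 + 33802 = 946509/28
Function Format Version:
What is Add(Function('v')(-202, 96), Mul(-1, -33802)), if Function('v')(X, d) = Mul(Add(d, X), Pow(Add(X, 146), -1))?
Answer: Rational(946509, 28) ≈ 33804.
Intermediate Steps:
Function('v')(X, d) = Mul(Pow(Add(146, X), -1), Add(X, d)) (Function('v')(X, d) = Mul(Add(X, d), Pow(Add(146, X), -1)) = Mul(Pow(Add(146, X), -1), Add(X, d)))
Add(Function('v')(-202, 96), Mul(-1, -33802)) = Add(Mul(Pow(Add(146, -202), -1), Add(-202, 96)), Mul(-1, -33802)) = Add(Mul(Pow(-56, -1), -106), 33802) = Add(Mul(Rational(-1, 56), -106), 33802) = Add(Rational(53, 28), 33802) = Rational(946509, 28)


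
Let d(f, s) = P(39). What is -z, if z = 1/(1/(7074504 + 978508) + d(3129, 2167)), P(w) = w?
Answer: -8053012/314067469 ≈ -0.025641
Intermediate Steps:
d(f, s) = 39
z = 8053012/314067469 (z = 1/(1/(7074504 + 978508) + 39) = 1/(1/8053012 + 39) = 1/(314067469/8053012) = 8053012/314067469 ≈ 0.025641)
-z = -1*8053012/314067469 = -8053012/314067469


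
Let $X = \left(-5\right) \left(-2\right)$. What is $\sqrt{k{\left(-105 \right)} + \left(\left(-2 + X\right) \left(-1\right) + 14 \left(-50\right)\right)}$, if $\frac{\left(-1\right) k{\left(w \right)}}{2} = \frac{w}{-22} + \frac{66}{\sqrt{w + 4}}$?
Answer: $\frac{\sqrt{-885681423 + 1613172 i \sqrt{101}}}{1111} \approx 0.24515 + 26.788 i$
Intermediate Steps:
$X = 10$
$k{\left(w \right)} = - \frac{132}{\sqrt{4 + w}} + \frac{w}{11}$ ($k{\left(w \right)} = - 2 \left(\frac{w}{-22} + \frac{66}{\sqrt{w + 4}}\right) = - 2 \left(w \left(- \frac{1}{22}\right) + \frac{66}{\sqrt{4 + w}}\right) = - 2 \left(- \frac{w}{22} + \frac{66}{\sqrt{4 + w}}\right) = - 2 \left(\frac{66}{\sqrt{4 + w}} - \frac{w}{22}\right) = - \frac{132}{\sqrt{4 + w}} + \frac{w}{11}$)
$\sqrt{k{\left(-105 \right)} + \left(\left(-2 + X\right) \left(-1\right) + 14 \left(-50\right)\right)} = \sqrt{\left(- \frac{132}{\sqrt{4 - 105}} + \frac{1}{11} \left(-105\right)\right) + \left(\left(-2 + 10\right) \left(-1\right) + 14 \left(-50\right)\right)} = \sqrt{\left(- \frac{132}{i \sqrt{101}} - \frac{105}{11}\right) + \left(8 \left(-1\right) - 700\right)} = \sqrt{\left(- 132 \left(- \frac{i \sqrt{101}}{101}\right) - \frac{105}{11}\right) - 708} = \sqrt{\left(\frac{132 i \sqrt{101}}{101} - \frac{105}{11}\right) - 708} = \sqrt{\left(- \frac{105}{11} + \frac{132 i \sqrt{101}}{101}\right) - 708} = \sqrt{- \frac{7893}{11} + \frac{132 i \sqrt{101}}{101}}$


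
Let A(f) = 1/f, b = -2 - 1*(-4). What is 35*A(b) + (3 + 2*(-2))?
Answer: 33/2 ≈ 16.500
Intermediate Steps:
b = 2 (b = -2 + 4 = 2)
A(f) = 1/f
35*A(b) + (3 + 2*(-2)) = 35/2 + (3 + 2*(-2)) = 35*(½) + (3 - 4) = 35/2 - 1 = 33/2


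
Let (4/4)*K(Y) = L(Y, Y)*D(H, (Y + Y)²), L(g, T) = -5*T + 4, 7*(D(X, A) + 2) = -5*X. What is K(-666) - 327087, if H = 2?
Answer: -2369625/7 ≈ -3.3852e+5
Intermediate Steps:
D(X, A) = -2 - 5*X/7 (D(X, A) = -2 + (-5*X)/7 = -2 - 5*X/7)
L(g, T) = 4 - 5*T
K(Y) = -96/7 + 120*Y/7 (K(Y) = (4 - 5*Y)*(-2 - 5/7*2) = (4 - 5*Y)*(-2 - 10/7) = (4 - 5*Y)*(-24/7) = -96/7 + 120*Y/7)
K(-666) - 327087 = (-96/7 + (120/7)*(-666)) - 327087 = (-96/7 - 79920/7) - 327087 = -80016/7 - 327087 = -2369625/7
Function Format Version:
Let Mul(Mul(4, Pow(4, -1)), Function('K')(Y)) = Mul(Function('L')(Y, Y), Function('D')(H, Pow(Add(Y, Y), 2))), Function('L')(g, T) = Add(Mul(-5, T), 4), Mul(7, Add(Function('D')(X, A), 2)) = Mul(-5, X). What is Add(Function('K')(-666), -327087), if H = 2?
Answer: Rational(-2369625, 7) ≈ -3.3852e+5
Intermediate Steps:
Function('D')(X, A) = Add(-2, Mul(Rational(-5, 7), X)) (Function('D')(X, A) = Add(-2, Mul(Rational(1, 7), Mul(-5, X))) = Add(-2, Mul(Rational(-5, 7), X)))
Function('L')(g, T) = Add(4, Mul(-5, T))
Function('K')(Y) = Add(Rational(-96, 7), Mul(Rational(120, 7), Y)) (Function('K')(Y) = Mul(Add(4, Mul(-5, Y)), Add(-2, Mul(Rational(-5, 7), 2))) = Mul(Add(4, Mul(-5, Y)), Add(-2, Rational(-10, 7))) = Mul(Add(4, Mul(-5, Y)), Rational(-24, 7)) = Add(Rational(-96, 7), Mul(Rational(120, 7), Y)))
Add(Function('K')(-666), -327087) = Add(Add(Rational(-96, 7), Mul(Rational(120, 7), -666)), -327087) = Add(Add(Rational(-96, 7), Rational(-79920, 7)), -327087) = Add(Rational(-80016, 7), -327087) = Rational(-2369625, 7)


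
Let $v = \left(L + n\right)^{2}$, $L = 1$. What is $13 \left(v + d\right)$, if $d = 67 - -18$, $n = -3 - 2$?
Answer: $1313$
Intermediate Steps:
$n = -5$ ($n = -3 - 2 = -5$)
$d = 85$ ($d = 67 + 18 = 85$)
$v = 16$ ($v = \left(1 - 5\right)^{2} = \left(-4\right)^{2} = 16$)
$13 \left(v + d\right) = 13 \left(16 + 85\right) = 13 \cdot 101 = 1313$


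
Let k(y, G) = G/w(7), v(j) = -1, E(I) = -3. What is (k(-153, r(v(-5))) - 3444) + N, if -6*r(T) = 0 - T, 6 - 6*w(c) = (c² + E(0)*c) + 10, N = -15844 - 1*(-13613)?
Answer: -181599/32 ≈ -5675.0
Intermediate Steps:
N = -2231 (N = -15844 + 13613 = -2231)
w(c) = -⅔ + c/2 - c²/6 (w(c) = 1 - ((c² - 3*c) + 10)/6 = 1 - (10 + c² - 3*c)/6 = 1 + (-5/3 + c/2 - c²/6) = -⅔ + c/2 - c²/6)
r(T) = T/6 (r(T) = -(0 - T)/6 = -(-1)*T/6 = T/6)
k(y, G) = -3*G/16 (k(y, G) = G/(-⅔ + (½)*7 - ⅙*7²) = G/(-⅔ + 7/2 - ⅙*49) = G/(-⅔ + 7/2 - 49/6) = G/(-16/3) = G*(-3/16) = -3*G/16)
(k(-153, r(v(-5))) - 3444) + N = (-(-1)/32 - 3444) - 2231 = (-3/16*(-⅙) - 3444) - 2231 = (1/32 - 3444) - 2231 = -110207/32 - 2231 = -181599/32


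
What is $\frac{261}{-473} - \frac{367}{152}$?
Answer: $- \frac{213263}{71896} \approx -2.9663$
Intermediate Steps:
$\frac{261}{-473} - \frac{367}{152} = 261 \left(- \frac{1}{473}\right) - \frac{367}{152} = - \frac{261}{473} - \frac{367}{152} = - \frac{213263}{71896}$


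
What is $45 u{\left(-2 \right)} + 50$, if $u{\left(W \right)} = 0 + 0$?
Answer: $50$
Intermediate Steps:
$u{\left(W \right)} = 0$
$45 u{\left(-2 \right)} + 50 = 45 \cdot 0 + 50 = 0 + 50 = 50$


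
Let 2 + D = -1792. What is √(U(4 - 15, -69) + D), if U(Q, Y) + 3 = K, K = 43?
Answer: I*√1754 ≈ 41.881*I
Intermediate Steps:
U(Q, Y) = 40 (U(Q, Y) = -3 + 43 = 40)
D = -1794 (D = -2 - 1792 = -1794)
√(U(4 - 15, -69) + D) = √(40 - 1794) = √(-1754) = I*√1754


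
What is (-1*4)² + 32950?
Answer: 32966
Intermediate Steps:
(-1*4)² + 32950 = (-4)² + 32950 = 16 + 32950 = 32966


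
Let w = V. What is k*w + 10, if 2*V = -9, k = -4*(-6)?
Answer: -98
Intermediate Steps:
k = 24
V = -9/2 (V = (½)*(-9) = -9/2 ≈ -4.5000)
w = -9/2 ≈ -4.5000
k*w + 10 = 24*(-9/2) + 10 = -108 + 10 = -98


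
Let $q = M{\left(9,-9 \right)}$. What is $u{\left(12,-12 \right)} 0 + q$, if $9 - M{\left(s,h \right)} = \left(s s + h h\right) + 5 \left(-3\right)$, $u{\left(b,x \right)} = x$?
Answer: $-138$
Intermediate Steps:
$M{\left(s,h \right)} = 24 - h^{2} - s^{2}$ ($M{\left(s,h \right)} = 9 - \left(\left(s s + h h\right) + 5 \left(-3\right)\right) = 9 - \left(\left(s^{2} + h^{2}\right) - 15\right) = 9 - \left(\left(h^{2} + s^{2}\right) - 15\right) = 9 - \left(-15 + h^{2} + s^{2}\right) = 24 - h^{2} - s^{2}$)
$q = -138$ ($q = 24 - \left(-9\right)^{2} - 9^{2} = 24 - 81 - 81 = -138$)
$u{\left(12,-12 \right)} 0 + q = \left(-12\right) 0 - 138 = 0 - 138 = -138$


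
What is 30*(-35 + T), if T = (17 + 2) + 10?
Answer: -180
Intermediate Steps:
T = 29 (T = 19 + 10 = 29)
30*(-35 + T) = 30*(-35 + 29) = 30*(-6) = -180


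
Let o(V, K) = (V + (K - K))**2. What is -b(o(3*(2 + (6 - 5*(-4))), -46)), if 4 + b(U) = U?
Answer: -7052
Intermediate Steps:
o(V, K) = V**2 (o(V, K) = (V + 0)**2 = V**2)
b(U) = -4 + U
-b(o(3*(2 + (6 - 5*(-4))), -46)) = -(-4 + (3*(2 + (6 - 5*(-4))))**2) = -(-4 + (3*(2 + (6 + 20)))**2) = -(-4 + (3*(2 + 26))**2) = -(-4 + (3*28)**2) = -(-4 + 84**2) = -(-4 + 7056) = -1*7052 = -7052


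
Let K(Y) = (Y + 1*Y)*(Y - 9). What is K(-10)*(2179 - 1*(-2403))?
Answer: 1741160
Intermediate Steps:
K(Y) = 2*Y*(-9 + Y) (K(Y) = (Y + Y)*(-9 + Y) = (2*Y)*(-9 + Y) = 2*Y*(-9 + Y))
K(-10)*(2179 - 1*(-2403)) = (2*(-10)*(-9 - 10))*(2179 - 1*(-2403)) = (2*(-10)*(-19))*(2179 + 2403) = 380*4582 = 1741160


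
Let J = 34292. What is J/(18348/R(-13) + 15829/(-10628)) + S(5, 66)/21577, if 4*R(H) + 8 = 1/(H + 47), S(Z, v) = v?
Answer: -2129353712642554/572322063269011 ≈ -3.7206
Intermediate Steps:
R(H) = -2 + 1/(4*(47 + H)) (R(H) = -2 + 1/(4*(H + 47)) = -2 + 1/(4*(47 + H)))
J/(18348/R(-13) + 15829/(-10628)) + S(5, 66)/21577 = 34292/(18348/(((-375 - 8*(-13))/(4*(47 - 13)))) + 15829/(-10628)) + 66/21577 = 34292/(18348/(((¼)*(-375 + 104)/34)) + 15829*(-1/10628)) + 66*(1/21577) = 34292/(18348/(((¼)*(1/34)*(-271))) - 15829/10628) + 66/21577 = 34292/(18348/(-271/136) - 15829/10628) + 66/21577 = 34292/(18348*(-136/271) - 15829/10628) + 66/21577 = 34292/(-2495328/271 - 15829/10628) + 66/21577 = 34292/(-26524635643/2880188) + 66/21577 = 34292*(-2880188/26524635643) + 66/21577 = -98767406896/26524635643 + 66/21577 = -2129353712642554/572322063269011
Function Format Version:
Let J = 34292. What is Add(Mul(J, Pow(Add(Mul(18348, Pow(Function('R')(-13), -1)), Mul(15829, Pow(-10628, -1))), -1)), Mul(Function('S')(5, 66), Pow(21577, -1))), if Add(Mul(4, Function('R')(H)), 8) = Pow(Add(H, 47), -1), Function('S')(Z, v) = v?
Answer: Rational(-2129353712642554, 572322063269011) ≈ -3.7206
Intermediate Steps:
Function('R')(H) = Add(-2, Mul(Rational(1, 4), Pow(Add(47, H), -1))) (Function('R')(H) = Add(-2, Mul(Rational(1, 4), Pow(Add(H, 47), -1))) = Add(-2, Mul(Rational(1, 4), Pow(Add(47, H), -1))))
Add(Mul(J, Pow(Add(Mul(18348, Pow(Function('R')(-13), -1)), Mul(15829, Pow(-10628, -1))), -1)), Mul(Function('S')(5, 66), Pow(21577, -1))) = Add(Mul(34292, Pow(Add(Mul(18348, Pow(Mul(Rational(1, 4), Pow(Add(47, -13), -1), Add(-375, Mul(-8, -13))), -1)), Mul(15829, Pow(-10628, -1))), -1)), Mul(66, Pow(21577, -1))) = Add(Mul(34292, Pow(Add(Mul(18348, Pow(Mul(Rational(1, 4), Pow(34, -1), Add(-375, 104)), -1)), Mul(15829, Rational(-1, 10628))), -1)), Mul(66, Rational(1, 21577))) = Add(Mul(34292, Pow(Add(Mul(18348, Pow(Mul(Rational(1, 4), Rational(1, 34), -271), -1)), Rational(-15829, 10628)), -1)), Rational(66, 21577)) = Add(Mul(34292, Pow(Add(Mul(18348, Pow(Rational(-271, 136), -1)), Rational(-15829, 10628)), -1)), Rational(66, 21577)) = Add(Mul(34292, Pow(Add(Mul(18348, Rational(-136, 271)), Rational(-15829, 10628)), -1)), Rational(66, 21577)) = Add(Mul(34292, Pow(Add(Rational(-2495328, 271), Rational(-15829, 10628)), -1)), Rational(66, 21577)) = Add(Mul(34292, Pow(Rational(-26524635643, 2880188), -1)), Rational(66, 21577)) = Add(Mul(34292, Rational(-2880188, 26524635643)), Rational(66, 21577)) = Add(Rational(-98767406896, 26524635643), Rational(66, 21577)) = Rational(-2129353712642554, 572322063269011)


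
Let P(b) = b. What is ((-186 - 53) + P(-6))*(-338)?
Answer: 82810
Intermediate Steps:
((-186 - 53) + P(-6))*(-338) = ((-186 - 53) - 6)*(-338) = (-239 - 6)*(-338) = -245*(-338) = 82810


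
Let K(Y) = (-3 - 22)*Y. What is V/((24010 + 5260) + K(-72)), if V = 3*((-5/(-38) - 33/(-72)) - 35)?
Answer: -1207/363280 ≈ -0.0033225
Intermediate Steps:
K(Y) = -25*Y
V = -15691/152 (V = 3*((-5*(-1/38) - 33*(-1/72)) - 35) = 3*((5/38 + 11/24) - 35) = 3*(269/456 - 35) = 3*(-15691/456) = -15691/152 ≈ -103.23)
V/((24010 + 5260) + K(-72)) = -15691/(152*((24010 + 5260) - 25*(-72))) = -15691/(152*(29270 + 1800)) = -15691/152/31070 = -15691/152*1/31070 = -1207/363280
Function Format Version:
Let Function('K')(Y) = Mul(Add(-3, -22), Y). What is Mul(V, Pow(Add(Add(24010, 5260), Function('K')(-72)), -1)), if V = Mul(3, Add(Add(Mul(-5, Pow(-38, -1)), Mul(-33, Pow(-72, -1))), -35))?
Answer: Rational(-1207, 363280) ≈ -0.0033225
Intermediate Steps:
Function('K')(Y) = Mul(-25, Y)
V = Rational(-15691, 152) (V = Mul(3, Add(Add(Mul(-5, Rational(-1, 38)), Mul(-33, Rational(-1, 72))), -35)) = Mul(3, Add(Add(Rational(5, 38), Rational(11, 24)), -35)) = Mul(3, Add(Rational(269, 456), -35)) = Mul(3, Rational(-15691, 456)) = Rational(-15691, 152) ≈ -103.23)
Mul(V, Pow(Add(Add(24010, 5260), Function('K')(-72)), -1)) = Mul(Rational(-15691, 152), Pow(Add(Add(24010, 5260), Mul(-25, -72)), -1)) = Mul(Rational(-15691, 152), Pow(Add(29270, 1800), -1)) = Mul(Rational(-15691, 152), Pow(31070, -1)) = Mul(Rational(-15691, 152), Rational(1, 31070)) = Rational(-1207, 363280)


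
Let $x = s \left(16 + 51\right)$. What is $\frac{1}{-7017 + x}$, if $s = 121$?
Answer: $\frac{1}{1090} \approx 0.00091743$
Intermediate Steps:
$x = 8107$ ($x = 121 \left(16 + 51\right) = 121 \cdot 67 = 8107$)
$\frac{1}{-7017 + x} = \frac{1}{-7017 + 8107} = \frac{1}{1090}$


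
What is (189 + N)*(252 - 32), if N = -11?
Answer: 39160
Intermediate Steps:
(189 + N)*(252 - 32) = (189 - 11)*(252 - 32) = 178*220 = 39160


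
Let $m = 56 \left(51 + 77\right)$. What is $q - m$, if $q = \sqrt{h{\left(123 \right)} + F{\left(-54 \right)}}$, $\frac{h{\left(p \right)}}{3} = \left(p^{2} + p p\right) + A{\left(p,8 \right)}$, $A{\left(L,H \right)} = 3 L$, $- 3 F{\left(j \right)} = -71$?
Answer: $-7168 + \frac{\sqrt{827142}}{3} \approx -6864.8$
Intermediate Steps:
$F{\left(j \right)} = \frac{71}{3}$ ($F{\left(j \right)} = \left(- \frac{1}{3}\right) \left(-71\right) = \frac{71}{3}$)
$h{\left(p \right)} = 6 p^{2} + 9 p$ ($h{\left(p \right)} = 3 \left(\left(p^{2} + p p\right) + 3 p\right) = 3 \left(\left(p^{2} + p^{2}\right) + 3 p\right) = 3 \left(2 p^{2} + 3 p\right) = 6 p^{2} + 9 p$)
$m = 7168$ ($m = 56 \cdot 128 = 7168$)
$q = \frac{\sqrt{827142}}{3}$ ($q = \sqrt{3 \cdot 123 \left(3 + 2 \cdot 123\right) + \frac{71}{3}} = \sqrt{3 \cdot 123 \left(3 + 246\right) + \frac{71}{3}} = \sqrt{3 \cdot 123 \cdot 249 + \frac{71}{3}} = \sqrt{91881 + \frac{71}{3}} = \sqrt{\frac{275714}{3}} = \frac{\sqrt{827142}}{3} \approx 303.16$)
$q - m = \frac{\sqrt{827142}}{3} - 7168 = -7168 + \frac{\sqrt{827142}}{3}$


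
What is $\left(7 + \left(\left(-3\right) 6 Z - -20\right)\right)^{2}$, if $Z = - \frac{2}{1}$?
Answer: $3969$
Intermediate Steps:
$Z = -2$ ($Z = \left(-2\right) 1 = -2$)
$\left(7 + \left(\left(-3\right) 6 Z - -20\right)\right)^{2} = \left(7 - \left(-20 - \left(-3\right) 6 \left(-2\right)\right)\right)^{2} = \left(7 + \left(\left(-18\right) \left(-2\right) + 20\right)\right)^{2} = \left(7 + \left(36 + 20\right)\right)^{2} = \left(7 + 56\right)^{2} = 63^{2} = 3969$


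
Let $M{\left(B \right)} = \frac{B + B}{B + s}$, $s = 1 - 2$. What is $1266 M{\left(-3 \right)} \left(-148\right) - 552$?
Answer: $-281604$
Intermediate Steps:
$s = -1$
$M{\left(B \right)} = \frac{2 B}{-1 + B}$ ($M{\left(B \right)} = \frac{B + B}{B - 1} = \frac{2 B}{-1 + B}$)
$1266 M{\left(-3 \right)} \left(-148\right) - 552 = 1266 \cdot 2 \left(-3\right) \frac{1}{-1 - 3} \left(-148\right) - 552 = 1266 \cdot 2 \left(-3\right) \frac{1}{-4} \left(-148\right) - 552 = 1266 \cdot 2 \left(-3\right) \left(- \frac{1}{4}\right) \left(-148\right) - 552 = 1266 \cdot \frac{3}{2} \left(-148\right) - 552 = 1266 \left(-222\right) - 552 = -281052 - 552 = -281604$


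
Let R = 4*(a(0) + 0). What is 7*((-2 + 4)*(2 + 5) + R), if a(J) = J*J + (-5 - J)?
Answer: -42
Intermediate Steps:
a(J) = -5 + J**2 - J (a(J) = J**2 + (-5 - J) = -5 + J**2 - J)
R = -20 (R = 4*((-5 + 0**2 - 1*0) + 0) = 4*((-5 + 0 + 0) + 0) = 4*(-5 + 0) = 4*(-5) = -20)
7*((-2 + 4)*(2 + 5) + R) = 7*((-2 + 4)*(2 + 5) - 20) = 7*(2*7 - 20) = 7*(14 - 20) = 7*(-6) = -42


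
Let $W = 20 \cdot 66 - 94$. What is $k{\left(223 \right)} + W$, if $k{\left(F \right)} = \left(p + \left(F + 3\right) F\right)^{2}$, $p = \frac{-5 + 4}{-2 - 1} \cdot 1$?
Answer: $\frac{22859939059}{9} \approx 2.54 \cdot 10^{9}$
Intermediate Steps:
$W = 1226$ ($W = 1320 - 94 = 1226$)
$p = \frac{1}{3}$ ($p = - \frac{1}{-3} \cdot 1 = \left(-1\right) \left(- \frac{1}{3}\right) 1 = \frac{1}{3} \cdot 1 = \frac{1}{3} \approx 0.33333$)
$k{\left(F \right)} = \left(\frac{1}{3} + F \left(3 + F\right)\right)^{2}$ ($k{\left(F \right)} = \left(\frac{1}{3} + \left(F + 3\right) F\right)^{2} = \left(\frac{1}{3} + \left(3 + F\right) F\right)^{2} = \left(\frac{1}{3} + F \left(3 + F\right)\right)^{2}$)
$k{\left(223 \right)} + W = \frac{\left(1 + 3 \cdot 223^{2} + 9 \cdot 223\right)^{2}}{9} + 1226 = \frac{\left(1 + 3 \cdot 49729 + 2007\right)^{2}}{9} + 1226 = \frac{\left(1 + 149187 + 2007\right)^{2}}{9} + 1226 = \frac{151195^{2}}{9} + 1226 = \frac{1}{9} \cdot 22859928025 + 1226 = \frac{22859928025}{9} + 1226 = \frac{22859939059}{9}$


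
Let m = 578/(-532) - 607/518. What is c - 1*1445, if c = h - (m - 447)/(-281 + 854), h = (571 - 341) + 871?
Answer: -967777352/2819733 ≈ -343.22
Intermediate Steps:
m = -11113/4921 (m = 578*(-1/532) - 607*1/518 = -289/266 - 607/518 = -11113/4921 ≈ -2.2583)
h = 1101 (h = 230 + 871 = 1101)
c = 3106736833/2819733 (c = 1101 - (-11113/4921 - 447)/(-281 + 854) = 1101 - (-2210800)/(4921*573) = 1101 - 1*(-2210800/2819733) = 1101 + 2210800/2819733 = 3106736833/2819733 ≈ 1101.8)
c - 1*1445 = 3106736833/2819733 - 1*1445 = 3106736833/2819733 - 1445 = -967777352/2819733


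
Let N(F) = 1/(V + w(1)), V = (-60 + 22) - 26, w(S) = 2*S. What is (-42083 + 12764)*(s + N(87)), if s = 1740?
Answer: -3162904401/62 ≈ -5.1015e+7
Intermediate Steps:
V = -64 (V = -38 - 26 = -64)
N(F) = -1/62 (N(F) = 1/(-64 + 2*1) = 1/(-64 + 2) = 1/(-62) = -1/62)
(-42083 + 12764)*(s + N(87)) = (-42083 + 12764)*(1740 - 1/62) = -29319*107879/62 = -3162904401/62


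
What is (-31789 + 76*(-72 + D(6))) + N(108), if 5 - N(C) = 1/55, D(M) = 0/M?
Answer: -2049081/55 ≈ -37256.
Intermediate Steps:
D(M) = 0
N(C) = 274/55 (N(C) = 5 - 1/55 = 274/55)
(-31789 + 76*(-72 + D(6))) + N(108) = (-31789 + 76*(-72 + 0)) + 274/55 = (-31789 + 76*(-72)) + 274/55 = (-31789 - 5472) + 274/55 = -37261 + 274/55 = -2049081/55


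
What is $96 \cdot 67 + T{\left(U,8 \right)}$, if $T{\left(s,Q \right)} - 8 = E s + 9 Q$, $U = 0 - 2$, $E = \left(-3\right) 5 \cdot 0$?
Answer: $6512$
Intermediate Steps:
$E = 0$ ($E = \left(-15\right) 0 = 0$)
$U = -2$
$T{\left(s,Q \right)} = 8 + 9 Q$ ($T{\left(s,Q \right)} = 8 + \left(0 s + 9 Q\right) = 8 + \left(0 + 9 Q\right) = 8 + 9 Q$)
$96 \cdot 67 + T{\left(U,8 \right)} = 96 \cdot 67 + \left(8 + 9 \cdot 8\right) = 6432 + \left(8 + 72\right) = 6432 + 80 = 6512$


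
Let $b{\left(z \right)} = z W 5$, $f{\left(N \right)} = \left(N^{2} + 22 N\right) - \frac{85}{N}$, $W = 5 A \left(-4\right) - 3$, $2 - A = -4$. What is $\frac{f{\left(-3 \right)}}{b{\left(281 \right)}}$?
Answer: $\frac{86}{518445} \approx 0.00016588$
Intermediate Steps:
$A = 6$ ($A = 2 - -4 = 2 + 4 = 6$)
$W = -123$ ($W = 5 \cdot 6 \left(-4\right) - 3 = 30 \left(-4\right) - 3 = -120 - 3 = -123$)
$f{\left(N \right)} = N^{2} - \frac{85}{N} + 22 N$
$b{\left(z \right)} = - 615 z$ ($b{\left(z \right)} = z \left(-123\right) 5 = - 123 z 5 = - 615 z$)
$\frac{f{\left(-3 \right)}}{b{\left(281 \right)}} = \frac{\frac{1}{-3} \left(-85 + \left(-3\right)^{2} \left(22 - 3\right)\right)}{\left(-615\right) 281} = \frac{\left(- \frac{1}{3}\right) \left(-85 + 9 \cdot 19\right)}{-172815} = - \frac{-85 + 171}{3} \left(- \frac{1}{172815}\right) = \left(- \frac{1}{3}\right) 86 \left(- \frac{1}{172815}\right) = \left(- \frac{86}{3}\right) \left(- \frac{1}{172815}\right) = \frac{86}{518445}$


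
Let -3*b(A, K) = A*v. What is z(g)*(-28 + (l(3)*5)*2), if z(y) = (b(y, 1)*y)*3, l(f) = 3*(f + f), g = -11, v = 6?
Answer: -110352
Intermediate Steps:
b(A, K) = -2*A (b(A, K) = -A*6/3 = -2*A)
l(f) = 6*f (l(f) = 3*(2*f) = 6*f)
z(y) = -6*y² (z(y) = ((-2*y)*y)*3 = -2*y²*3 = -6*y²)
z(g)*(-28 + (l(3)*5)*2) = (-6*(-11)²)*(-28 + ((6*3)*5)*2) = (-6*121)*(-28 + (18*5)*2) = -726*(-28 + 90*2) = -726*(-28 + 180) = -726*152 = -110352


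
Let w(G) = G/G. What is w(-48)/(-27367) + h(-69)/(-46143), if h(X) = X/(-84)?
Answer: -1921445/35358273468 ≈ -5.4342e-5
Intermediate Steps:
w(G) = 1
h(X) = -X/84 (h(X) = X*(-1/84) = -X/84)
w(-48)/(-27367) + h(-69)/(-46143) = 1/(-27367) - 1/84*(-69)/(-46143) = 1*(-1/27367) + (23/28)*(-1/46143) = -1/27367 - 23/1292004 = -1921445/35358273468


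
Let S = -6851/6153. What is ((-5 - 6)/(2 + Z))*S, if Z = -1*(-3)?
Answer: 75361/30765 ≈ 2.4496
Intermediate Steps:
Z = 3
S = -6851/6153 (S = -6851*1/6153 = -6851/6153 ≈ -1.1134)
((-5 - 6)/(2 + Z))*S = ((-5 - 6)/(2 + 3))*(-6851/6153) = -11/5*(-6851/6153) = 75361/30765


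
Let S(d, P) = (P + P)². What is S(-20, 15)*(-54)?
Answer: -48600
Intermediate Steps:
S(d, P) = 4*P² (S(d, P) = (2*P)² = 4*P²)
S(-20, 15)*(-54) = (4*15²)*(-54) = (4*225)*(-54) = 900*(-54) = -48600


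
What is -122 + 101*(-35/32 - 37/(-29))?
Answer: -96147/928 ≈ -103.61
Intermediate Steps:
-122 + 101*(-35/32 - 37/(-29)) = -122 + 101*(-35*1/32 - 37*(-1/29)) = -122 + 101*(-35/32 + 37/29) = -122 + 101*(169/928) = -122 + 17069/928 = -96147/928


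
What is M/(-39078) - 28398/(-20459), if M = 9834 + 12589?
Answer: 650984887/799496802 ≈ 0.81424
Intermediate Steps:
M = 22423
M/(-39078) - 28398/(-20459) = 22423/(-39078) - 28398/(-20459) = 22423*(-1/39078) - 28398*(-1/20459) = -22423/39078 + 28398/20459 = 650984887/799496802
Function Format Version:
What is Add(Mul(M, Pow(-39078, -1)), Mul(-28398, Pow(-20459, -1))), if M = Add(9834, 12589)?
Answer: Rational(650984887, 799496802) ≈ 0.81424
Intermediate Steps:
M = 22423
Add(Mul(M, Pow(-39078, -1)), Mul(-28398, Pow(-20459, -1))) = Add(Mul(22423, Pow(-39078, -1)), Mul(-28398, Pow(-20459, -1))) = Add(Mul(22423, Rational(-1, 39078)), Mul(-28398, Rational(-1, 20459))) = Add(Rational(-22423, 39078), Rational(28398, 20459)) = Rational(650984887, 799496802)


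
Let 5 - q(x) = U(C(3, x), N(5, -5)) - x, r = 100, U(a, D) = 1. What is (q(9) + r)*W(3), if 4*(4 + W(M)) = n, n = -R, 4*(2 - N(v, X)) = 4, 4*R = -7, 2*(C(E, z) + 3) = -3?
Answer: -6441/16 ≈ -402.56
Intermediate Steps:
C(E, z) = -9/2 (C(E, z) = -3 + (½)*(-3) = -3 - 3/2 = -9/2)
R = -7/4 (R = (¼)*(-7) = -7/4 ≈ -1.7500)
N(v, X) = 1 (N(v, X) = 2 - ¼*4 = 2 - 1 = 1)
n = 7/4 (n = -1*(-7/4) = 7/4 ≈ 1.7500)
q(x) = 4 + x (q(x) = 5 - (1 - x) = 5 + (-1 + x) = 4 + x)
W(M) = -57/16 (W(M) = -4 + (¼)*(7/4) = -4 + 7/16 = -57/16)
(q(9) + r)*W(3) = ((4 + 9) + 100)*(-57/16) = (13 + 100)*(-57/16) = 113*(-57/16) = -6441/16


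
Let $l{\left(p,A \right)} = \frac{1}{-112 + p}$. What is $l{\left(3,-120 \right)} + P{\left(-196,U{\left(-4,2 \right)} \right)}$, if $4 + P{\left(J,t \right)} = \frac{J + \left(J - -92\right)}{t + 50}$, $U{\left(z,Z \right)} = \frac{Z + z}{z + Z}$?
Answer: $- \frac{18329}{1853} \approx -9.8915$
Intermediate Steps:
$U{\left(z,Z \right)} = 1$ ($U{\left(z,Z \right)} = \frac{Z + z}{Z + z} = 1$)
$P{\left(J,t \right)} = -4 + \frac{92 + 2 J}{50 + t}$ ($P{\left(J,t \right)} = -4 + \frac{J + \left(J - -92\right)}{t + 50} = -4 + \frac{J + \left(J + 92\right)}{50 + t} = -4 + \frac{J + \left(92 + J\right)}{50 + t} = -4 + \frac{92 + 2 J}{50 + t}$)
$l{\left(3,-120 \right)} + P{\left(-196,U{\left(-4,2 \right)} \right)} = \frac{1}{-112 + 3} + \frac{2 \left(-54 - 196 - 2\right)}{50 + 1} = \frac{1}{-109} + \frac{2 \left(-54 - 196 - 2\right)}{51} = - \frac{1}{109} + 2 \cdot \frac{1}{51} \left(-252\right) = - \frac{1}{109} - \frac{168}{17} = - \frac{18329}{1853}$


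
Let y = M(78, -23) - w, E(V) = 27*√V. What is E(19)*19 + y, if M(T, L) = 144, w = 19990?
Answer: -19846 + 513*√19 ≈ -17610.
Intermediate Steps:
y = -19846 (y = 144 - 1*19990 = 144 - 19990 = -19846)
E(19)*19 + y = (27*√19)*19 - 19846 = 513*√19 - 19846 = -19846 + 513*√19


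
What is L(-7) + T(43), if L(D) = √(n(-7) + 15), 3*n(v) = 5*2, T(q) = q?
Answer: 43 + √165/3 ≈ 47.282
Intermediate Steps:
n(v) = 10/3 (n(v) = (5*2)/3 = (⅓)*10 = 10/3)
L(D) = √165/3 (L(D) = √(10/3 + 15) = √(55/3) = √165/3)
L(-7) + T(43) = √165/3 + 43 = 43 + √165/3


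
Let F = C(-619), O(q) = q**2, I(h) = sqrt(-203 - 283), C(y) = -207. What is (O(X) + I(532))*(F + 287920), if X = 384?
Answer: 42425008128 + 2589417*I*sqrt(6) ≈ 4.2425e+10 + 6.3428e+6*I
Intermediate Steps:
I(h) = 9*I*sqrt(6) (I(h) = sqrt(-486) = 9*I*sqrt(6))
F = -207
(O(X) + I(532))*(F + 287920) = (384**2 + 9*I*sqrt(6))*(-207 + 287920) = (147456 + 9*I*sqrt(6))*287713 = 42425008128 + 2589417*I*sqrt(6)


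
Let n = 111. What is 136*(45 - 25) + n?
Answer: 2831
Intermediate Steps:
136*(45 - 25) + n = 136*(45 - 25) + 111 = 136*20 + 111 = 2720 + 111 = 2831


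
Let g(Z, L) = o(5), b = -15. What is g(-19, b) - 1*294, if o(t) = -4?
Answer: -298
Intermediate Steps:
g(Z, L) = -4
g(-19, b) - 1*294 = -4 - 1*294 = -4 - 294 = -298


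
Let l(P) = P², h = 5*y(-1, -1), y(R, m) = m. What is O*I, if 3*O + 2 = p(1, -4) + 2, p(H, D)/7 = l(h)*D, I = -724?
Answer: 506800/3 ≈ 1.6893e+5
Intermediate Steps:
h = -5 (h = 5*(-1) = -5)
p(H, D) = 175*D (p(H, D) = 7*((-5)²*D) = 7*(25*D) = 175*D)
O = -700/3 (O = -⅔ + (175*(-4) + 2)/3 = -⅔ + (-700 + 2)/3 = -⅔ + (⅓)*(-698) = -⅔ - 698/3 = -700/3 ≈ -233.33)
O*I = -700/3*(-724) = 506800/3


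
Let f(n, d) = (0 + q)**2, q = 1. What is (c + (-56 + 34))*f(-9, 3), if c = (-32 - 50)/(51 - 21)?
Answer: -371/15 ≈ -24.733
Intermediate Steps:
f(n, d) = 1 (f(n, d) = (0 + 1)**2 = 1**2 = 1)
c = -41/15 (c = -82/30 = -82*1/30 = -41/15 ≈ -2.7333)
(c + (-56 + 34))*f(-9, 3) = (-41/15 + (-56 + 34))*1 = (-41/15 - 22)*1 = -371/15*1 = -371/15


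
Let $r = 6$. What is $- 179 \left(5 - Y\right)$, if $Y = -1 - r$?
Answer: $-2148$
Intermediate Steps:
$Y = -7$ ($Y = -1 - 6 = -7$)
$- 179 \left(5 - Y\right) = - 179 \left(5 - -7\right) = - 179 \left(5 + 7\right) = \left(-179\right) 12 = -2148$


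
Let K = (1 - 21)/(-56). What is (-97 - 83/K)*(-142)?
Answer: 233874/5 ≈ 46775.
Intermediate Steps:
K = 5/14 (K = -20*(-1/56) = 5/14 ≈ 0.35714)
(-97 - 83/K)*(-142) = (-97 - 83/5/14)*(-142) = (-97 - 83*14/5)*(-142) = (-97 - 1162/5)*(-142) = -1647/5*(-142) = 233874/5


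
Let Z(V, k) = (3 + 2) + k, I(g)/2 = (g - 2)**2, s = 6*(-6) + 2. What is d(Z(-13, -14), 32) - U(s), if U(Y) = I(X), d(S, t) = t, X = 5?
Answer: 14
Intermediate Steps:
s = -34 (s = -36 + 2 = -34)
I(g) = 2*(-2 + g)**2 (I(g) = 2*(g - 2)**2 = 2*(-2 + g)**2)
Z(V, k) = 5 + k
U(Y) = 18 (U(Y) = 2*(-2 + 5)**2 = 2*3**2 = 2*9 = 18)
d(Z(-13, -14), 32) - U(s) = 32 - 1*18 = 32 - 18 = 14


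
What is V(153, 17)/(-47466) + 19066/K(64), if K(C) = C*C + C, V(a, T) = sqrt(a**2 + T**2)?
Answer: 9533/2080 - 17*sqrt(82)/47466 ≈ 4.5799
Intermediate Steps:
V(a, T) = sqrt(T**2 + a**2)
K(C) = C + C**2 (K(C) = C**2 + C = C + C**2)
V(153, 17)/(-47466) + 19066/K(64) = sqrt(17**2 + 153**2)/(-47466) + 19066/((64*(1 + 64))) = sqrt(289 + 23409)*(-1/47466) + 19066/((64*65)) = sqrt(23698)*(-1/47466) + 19066/4160 = (17*sqrt(82))*(-1/47466) + 19066*(1/4160) = -17*sqrt(82)/47466 + 9533/2080 = 9533/2080 - 17*sqrt(82)/47466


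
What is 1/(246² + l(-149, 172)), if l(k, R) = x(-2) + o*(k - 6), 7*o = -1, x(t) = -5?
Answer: 7/423732 ≈ 1.6520e-5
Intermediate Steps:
o = -⅐ (o = (⅐)*(-1) = -⅐ ≈ -0.14286)
l(k, R) = -29/7 - k/7 (l(k, R) = -5 - (k - 6)/7 = -5 - (-6 + k)/7 = -5 + (6/7 - k/7) = -29/7 - k/7)
1/(246² + l(-149, 172)) = 1/(246² + (-29/7 - ⅐*(-149))) = 1/(60516 + (-29/7 + 149/7)) = 1/(60516 + 120/7) = 1/(423732/7) = 7/423732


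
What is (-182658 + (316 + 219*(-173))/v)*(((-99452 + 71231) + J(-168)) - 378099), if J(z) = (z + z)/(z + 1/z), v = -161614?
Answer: 169272785852750136216/2280777575 ≈ 7.4217e+10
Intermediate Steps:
J(z) = 2*z/(z + 1/z) (J(z) = (2*z)/(z + 1/z) = 2*z/(z + 1/z))
(-182658 + (316 + 219*(-173))/v)*(((-99452 + 71231) + J(-168)) - 378099) = (-182658 + (316 + 219*(-173))/(-161614))*(((-99452 + 71231) + 2*(-168)**2/(1 + (-168)**2)) - 378099) = (-182658 + (316 - 37887)*(-1/161614))*((-28221 + 2*28224/(1 + 28224)) - 378099) = (-182658 - 37571*(-1/161614))*((-28221 + 2*28224/28225) - 378099) = (-182658 + 37571/161614)*((-28221 + 2*28224*(1/28225)) - 378099) = -29520052441*((-28221 + 56448/28225) - 378099)/161614 = -29520052441*(-796481277/28225 - 378099)/161614 = -29520052441/161614*(-11468325552/28225) = 169272785852750136216/2280777575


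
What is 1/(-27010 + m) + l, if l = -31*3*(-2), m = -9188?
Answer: 6732827/36198 ≈ 186.00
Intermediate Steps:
l = 186 (l = -93*(-2) = 186)
1/(-27010 + m) + l = 1/(-27010 - 9188) + 186 = 1/(-36198) + 186 = -1/36198 + 186 = 6732827/36198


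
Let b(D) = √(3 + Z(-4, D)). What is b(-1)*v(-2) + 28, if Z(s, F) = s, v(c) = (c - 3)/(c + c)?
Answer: 28 + 5*I/4 ≈ 28.0 + 1.25*I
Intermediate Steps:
v(c) = (-3 + c)/(2*c) (v(c) = (-3 + c)/((2*c)) = (-3 + c)*(1/(2*c)) = (-3 + c)/(2*c))
b(D) = I (b(D) = √(3 - 4) = √(-1) = I)
b(-1)*v(-2) + 28 = I*((½)*(-3 - 2)/(-2)) + 28 = I*((½)*(-½)*(-5)) + 28 = I*(5/4) + 28 = 5*I/4 + 28 = 28 + 5*I/4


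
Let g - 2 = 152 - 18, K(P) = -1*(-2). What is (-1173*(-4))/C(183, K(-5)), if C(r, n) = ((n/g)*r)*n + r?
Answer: 53176/2135 ≈ 24.907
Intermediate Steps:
K(P) = 2
g = 136 (g = 2 + (152 - 18) = 2 + 134 = 136)
C(r, n) = r + r*n²/136 (C(r, n) = ((n/136)*r)*n + r = (n*r/136)*n + r = r*n²/136 + r = r + r*n²/136)
(-1173*(-4))/C(183, K(-5)) = (-1173*(-4))/(((1/136)*183*(136 + 2²))) = 4692/(((1/136)*183*(136 + 4))) = 4692/(((1/136)*183*140)) = 4692/(6405/34) = 4692*(34/6405) = 53176/2135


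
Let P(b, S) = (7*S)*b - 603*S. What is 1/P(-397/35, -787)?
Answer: 5/2685244 ≈ 1.8620e-6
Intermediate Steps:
P(b, S) = -603*S + 7*S*b (P(b, S) = 7*S*b - 603*S = -603*S + 7*S*b)
1/P(-397/35, -787) = 1/(-787*(-603 + 7*(-397/35))) = 1/(-787*(-603 - 397/5)) = 1/(-787*(-3412/5)) = 1/(2685244/5) = 5/2685244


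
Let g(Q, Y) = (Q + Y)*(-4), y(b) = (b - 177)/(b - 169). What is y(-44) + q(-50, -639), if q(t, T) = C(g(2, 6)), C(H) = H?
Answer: -6595/213 ≈ -30.962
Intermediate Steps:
y(b) = (-177 + b)/(-169 + b)
g(Q, Y) = -4*Q - 4*Y
q(t, T) = -32 (q(t, T) = -4*2 - 4*6 = -8 - 24 = -32)
y(-44) + q(-50, -639) = (-177 - 44)/(-169 - 44) - 32 = -221/(-213) - 32 = -1/213*(-221) - 32 = 221/213 - 32 = -6595/213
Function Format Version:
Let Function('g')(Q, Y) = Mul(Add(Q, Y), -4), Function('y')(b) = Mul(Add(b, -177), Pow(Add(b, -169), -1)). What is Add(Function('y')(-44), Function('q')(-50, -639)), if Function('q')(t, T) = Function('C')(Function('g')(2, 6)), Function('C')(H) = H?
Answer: Rational(-6595, 213) ≈ -30.962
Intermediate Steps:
Function('y')(b) = Mul(Pow(Add(-169, b), -1), Add(-177, b)) (Function('y')(b) = Mul(Add(-177, b), Pow(Add(-169, b), -1)) = Mul(Pow(Add(-169, b), -1), Add(-177, b)))
Function('g')(Q, Y) = Add(Mul(-4, Q), Mul(-4, Y))
Function('q')(t, T) = -32 (Function('q')(t, T) = Add(Mul(-4, 2), Mul(-4, 6)) = Add(-8, -24) = -32)
Add(Function('y')(-44), Function('q')(-50, -639)) = Add(Mul(Pow(Add(-169, -44), -1), Add(-177, -44)), -32) = Add(Mul(Pow(-213, -1), -221), -32) = Add(Mul(Rational(-1, 213), -221), -32) = Add(Rational(221, 213), -32) = Rational(-6595, 213)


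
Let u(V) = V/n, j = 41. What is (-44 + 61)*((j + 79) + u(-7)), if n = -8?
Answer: 16439/8 ≈ 2054.9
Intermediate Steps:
u(V) = -V/8 (u(V) = V/(-8) = V*(-⅛) = -V/8)
(-44 + 61)*((j + 79) + u(-7)) = (-44 + 61)*((41 + 79) - ⅛*(-7)) = 17*(120 + 7/8) = 17*(967/8) = 16439/8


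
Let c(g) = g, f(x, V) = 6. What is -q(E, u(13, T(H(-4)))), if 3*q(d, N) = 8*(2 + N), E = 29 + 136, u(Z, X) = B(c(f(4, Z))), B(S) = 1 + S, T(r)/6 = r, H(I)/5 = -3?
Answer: -24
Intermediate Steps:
H(I) = -15 (H(I) = 5*(-3) = -15)
T(r) = 6*r
u(Z, X) = 7 (u(Z, X) = 1 + 6 = 7)
E = 165
q(d, N) = 16/3 + 8*N/3 (q(d, N) = (8*(2 + N))/3 = (16 + 8*N)/3 = 16/3 + 8*N/3)
-q(E, u(13, T(H(-4)))) = -(16/3 + (8/3)*7) = -(16/3 + 56/3) = -1*24 = -24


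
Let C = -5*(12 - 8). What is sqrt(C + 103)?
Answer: sqrt(83) ≈ 9.1104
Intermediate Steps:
C = -20 (C = -5*4 = -20)
sqrt(C + 103) = sqrt(-20 + 103) = sqrt(83)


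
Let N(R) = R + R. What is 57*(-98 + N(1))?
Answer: -5472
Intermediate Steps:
N(R) = 2*R
57*(-98 + N(1)) = 57*(-98 + 2*1) = 57*(-98 + 2) = 57*(-96) = -5472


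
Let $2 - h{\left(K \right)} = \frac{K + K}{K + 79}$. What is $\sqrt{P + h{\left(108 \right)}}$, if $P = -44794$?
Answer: $\frac{64 i \sqrt{382415}}{187} \approx 211.64 i$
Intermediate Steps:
$h{\left(K \right)} = 2 - \frac{2 K}{79 + K}$ ($h{\left(K \right)} = 2 - \frac{K + K}{K + 79} = 2 - \frac{2 K}{79 + K}$)
$\sqrt{P + h{\left(108 \right)}} = \sqrt{-44794 + \frac{158}{79 + 108}} = \sqrt{-44794 + \frac{158}{187}} = \sqrt{- \frac{8376320}{187}} = \frac{64 i \sqrt{382415}}{187}$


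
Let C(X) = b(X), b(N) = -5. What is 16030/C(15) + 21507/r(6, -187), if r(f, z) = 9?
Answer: -2449/3 ≈ -816.33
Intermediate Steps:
C(X) = -5
16030/C(15) + 21507/r(6, -187) = 16030/(-5) + 21507/9 = 16030*(-⅕) + 21507*(⅑) = -3206 + 7169/3 = -2449/3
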